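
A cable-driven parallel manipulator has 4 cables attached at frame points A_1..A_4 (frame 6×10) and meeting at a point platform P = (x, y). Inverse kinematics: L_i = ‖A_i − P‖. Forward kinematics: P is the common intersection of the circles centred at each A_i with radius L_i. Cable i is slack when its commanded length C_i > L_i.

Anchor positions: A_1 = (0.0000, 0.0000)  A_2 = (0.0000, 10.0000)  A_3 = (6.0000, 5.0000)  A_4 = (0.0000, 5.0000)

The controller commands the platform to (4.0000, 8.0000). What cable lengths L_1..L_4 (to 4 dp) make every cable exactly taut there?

L_1: Δ = A_1−P = (-4.0000, -8.0000) → ‖Δ‖ = √80.0000 = 8.9443
L_2: Δ = A_2−P = (-4.0000, 2.0000) → ‖Δ‖ = √20.0000 = 4.4721
L_3: Δ = A_3−P = (2.0000, -3.0000) → ‖Δ‖ = √13.0000 = 3.6056
L_4: Δ = A_4−P = (-4.0000, -3.0000) → ‖Δ‖ = √25.0000 = 5.0000

(8.9443, 4.4721, 3.6056, 5.0000)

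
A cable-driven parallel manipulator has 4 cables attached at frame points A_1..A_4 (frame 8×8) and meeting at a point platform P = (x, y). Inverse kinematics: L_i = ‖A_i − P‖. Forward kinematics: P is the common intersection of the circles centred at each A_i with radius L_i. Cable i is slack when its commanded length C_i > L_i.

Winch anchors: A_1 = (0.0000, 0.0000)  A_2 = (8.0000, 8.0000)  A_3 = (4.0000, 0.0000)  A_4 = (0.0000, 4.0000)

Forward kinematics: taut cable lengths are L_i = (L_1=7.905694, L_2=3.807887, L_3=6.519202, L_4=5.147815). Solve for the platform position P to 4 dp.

expand ‖A_i−P‖²=L_i² and subtract eq 1 (k_i ≔ ‖A_i‖²−L_i²)
k_1 = 0.0000+0.0000−62.5000 = -62.5000
eq1−eq2 → [-16.0000  -16.0000]·P = -176.0000
eq1−eq3 → [-8.0000  0.0000]·P = -36.0000
eq1−eq4 → [0.0000  -8.0000]·P = -52.0000
2×2 solve → P = (4.5000, 6.5000)
check cable 4: ‖A_4−P‖² = 26.5000 ≈ L_4² = 26.5000 ✓

(4.5000, 6.5000)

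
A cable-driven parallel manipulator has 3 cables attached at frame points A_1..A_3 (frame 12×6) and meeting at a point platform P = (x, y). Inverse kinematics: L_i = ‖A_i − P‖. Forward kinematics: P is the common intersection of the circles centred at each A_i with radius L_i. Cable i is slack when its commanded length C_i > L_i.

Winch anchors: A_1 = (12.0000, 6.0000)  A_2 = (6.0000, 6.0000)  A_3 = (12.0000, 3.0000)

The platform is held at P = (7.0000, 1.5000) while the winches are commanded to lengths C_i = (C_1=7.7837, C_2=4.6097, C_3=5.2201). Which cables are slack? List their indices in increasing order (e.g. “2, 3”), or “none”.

cable 1: √((5.0000)²+(4.5000)²)=6.7268, C_1=7.7837: slack
cable 2: √((-1.0000)²+(4.5000)²)=4.6098, C_2=4.6097: taut
cable 3: √((5.0000)²+(1.5000)²)=5.2202, C_3=5.2201: taut

1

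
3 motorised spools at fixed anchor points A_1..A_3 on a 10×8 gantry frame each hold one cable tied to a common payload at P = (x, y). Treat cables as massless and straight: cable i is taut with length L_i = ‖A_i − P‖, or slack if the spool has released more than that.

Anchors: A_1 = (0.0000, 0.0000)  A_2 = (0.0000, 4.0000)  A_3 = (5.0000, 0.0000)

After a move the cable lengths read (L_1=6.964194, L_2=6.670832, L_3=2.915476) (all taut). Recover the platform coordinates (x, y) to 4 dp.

(6.5000, 2.5000)

each cable: (A_i−P)·(A_i−P) = L_i²; let q_i = ‖A_i‖²−L_i²
q_1 = 0.0000+0.0000−48.5000 = -48.5000
row 1: 0.0000x − 8.0000y = -20.0000  (q_2=-28.5000)
row 2: -10.0000x + 0.0000y = -65.0000  (q_3=16.5000)
Cramer on rows 1–2 → x = 6.5000, y = 2.5000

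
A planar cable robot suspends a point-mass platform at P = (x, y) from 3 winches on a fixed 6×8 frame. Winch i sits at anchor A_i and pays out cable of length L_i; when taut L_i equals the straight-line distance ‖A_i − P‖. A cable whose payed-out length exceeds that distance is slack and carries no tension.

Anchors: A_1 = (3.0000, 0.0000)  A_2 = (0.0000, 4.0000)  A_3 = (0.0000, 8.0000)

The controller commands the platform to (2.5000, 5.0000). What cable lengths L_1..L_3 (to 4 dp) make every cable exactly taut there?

(5.0249, 2.6926, 3.9051)

L_1: Δ = A_1−P = (0.5000, -5.0000) → ‖Δ‖ = √25.2500 = 5.0249
L_2: Δ = A_2−P = (-2.5000, -1.0000) → ‖Δ‖ = √7.2500 = 2.6926
L_3: Δ = A_3−P = (-2.5000, 3.0000) → ‖Δ‖ = √15.2500 = 3.9051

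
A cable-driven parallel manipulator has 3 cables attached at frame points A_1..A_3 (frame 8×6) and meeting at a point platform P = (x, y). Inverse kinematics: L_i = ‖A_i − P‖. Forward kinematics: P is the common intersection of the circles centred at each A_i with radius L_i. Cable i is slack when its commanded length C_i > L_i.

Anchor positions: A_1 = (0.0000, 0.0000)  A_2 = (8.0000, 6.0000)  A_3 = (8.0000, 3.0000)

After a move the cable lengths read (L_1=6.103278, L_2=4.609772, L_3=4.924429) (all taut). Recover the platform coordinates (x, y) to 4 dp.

(3.5000, 5.0000)

expand ‖A_i−P‖²=L_i² and subtract eq 1 (k_i ≔ ‖A_i‖²−L_i²)
k_1 = 0.0000+0.0000−37.2500 = -37.2500
eq1−eq2 → [-16.0000  -12.0000]·P = -116.0000
eq1−eq3 → [-16.0000  -6.0000]·P = -86.0000
2×2 solve → P = (3.5000, 5.0000)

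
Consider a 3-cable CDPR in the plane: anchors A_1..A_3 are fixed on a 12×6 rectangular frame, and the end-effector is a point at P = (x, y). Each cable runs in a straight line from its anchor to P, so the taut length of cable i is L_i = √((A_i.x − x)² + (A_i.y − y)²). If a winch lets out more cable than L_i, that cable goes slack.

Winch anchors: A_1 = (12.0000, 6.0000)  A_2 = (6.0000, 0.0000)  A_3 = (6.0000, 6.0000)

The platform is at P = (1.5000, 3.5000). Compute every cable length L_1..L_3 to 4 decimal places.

L_1: Δ = A_1−P = (10.5000, 2.5000) → ‖Δ‖ = √116.5000 = 10.7935
L_2: Δ = A_2−P = (4.5000, -3.5000) → ‖Δ‖ = √32.5000 = 5.7009
L_3: Δ = A_3−P = (4.5000, 2.5000) → ‖Δ‖ = √26.5000 = 5.1478

(10.7935, 5.7009, 5.1478)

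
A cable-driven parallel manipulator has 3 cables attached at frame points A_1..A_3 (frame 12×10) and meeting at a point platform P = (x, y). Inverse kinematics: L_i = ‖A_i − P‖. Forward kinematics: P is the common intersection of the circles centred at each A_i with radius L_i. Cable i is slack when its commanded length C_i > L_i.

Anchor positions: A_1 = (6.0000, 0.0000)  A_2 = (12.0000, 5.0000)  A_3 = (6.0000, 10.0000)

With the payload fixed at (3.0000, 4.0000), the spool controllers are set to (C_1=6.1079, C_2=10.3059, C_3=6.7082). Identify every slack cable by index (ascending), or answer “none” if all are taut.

i=1: geometric 5.0000 vs commanded 6.1079 ⇒ slack
i=2: geometric 9.0554 vs commanded 10.3059 ⇒ slack
i=3: geometric 6.7082 vs commanded 6.7082 ⇒ taut

1, 2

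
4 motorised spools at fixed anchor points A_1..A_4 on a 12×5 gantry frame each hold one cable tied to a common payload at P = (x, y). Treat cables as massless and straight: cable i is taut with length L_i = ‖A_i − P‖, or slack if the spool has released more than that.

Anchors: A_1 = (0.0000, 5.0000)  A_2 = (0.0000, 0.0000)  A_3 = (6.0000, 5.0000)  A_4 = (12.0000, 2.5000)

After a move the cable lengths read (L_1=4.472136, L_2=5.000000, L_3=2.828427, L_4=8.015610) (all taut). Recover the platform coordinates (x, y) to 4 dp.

(4.0000, 3.0000)

each cable: (A_i−P)·(A_i−P) = L_i²; let k_i = ‖A_i‖²−L_i²
k_1 = 0.0000+25.0000−20.0000 = 5.0000
row 1: 0.0000x + 10.0000y = 30.0000  (k_2=-25.0000)
row 2: -12.0000x + 0.0000y = -48.0000  (k_3=53.0000)
row 3: -24.0000x + 5.0000y = -81.0000  (k_4=86.0000)
Cramer on rows 1–2 → x = 4.0000, y = 3.0000
check cable 4: ‖A_4−P‖² = 64.2500 ≈ L_4² = 64.2500 ✓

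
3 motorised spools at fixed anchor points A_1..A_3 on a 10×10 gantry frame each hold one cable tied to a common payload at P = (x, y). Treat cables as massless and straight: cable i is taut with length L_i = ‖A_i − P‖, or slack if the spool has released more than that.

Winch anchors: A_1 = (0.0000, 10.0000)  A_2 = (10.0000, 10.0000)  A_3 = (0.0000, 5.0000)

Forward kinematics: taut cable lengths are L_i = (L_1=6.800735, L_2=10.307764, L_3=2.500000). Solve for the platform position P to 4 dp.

circle eqns → linear via eq_j − eq_1; set k_j = A_j·A_j − L_j²
k_1 = 0.0000+100.0000−46.2500 = 53.7500
-20.0000·x + 0.0000·y = k_1−k_2 = -40.0000
0.0000·x + 10.0000·y = k_1−k_3 = 35.0000
solve first two rows → x=2.0000, y=3.5000

(2.0000, 3.5000)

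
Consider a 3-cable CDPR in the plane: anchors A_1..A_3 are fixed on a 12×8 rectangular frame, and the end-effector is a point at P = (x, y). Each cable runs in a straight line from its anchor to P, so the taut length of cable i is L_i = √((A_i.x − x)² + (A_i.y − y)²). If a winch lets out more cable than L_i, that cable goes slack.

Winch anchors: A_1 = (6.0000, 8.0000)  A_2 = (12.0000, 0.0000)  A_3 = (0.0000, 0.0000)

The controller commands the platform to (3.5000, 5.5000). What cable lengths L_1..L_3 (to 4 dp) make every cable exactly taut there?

L_1: Δ = A_1−P = (2.5000, 2.5000) → ‖Δ‖ = √12.5000 = 3.5355
L_2: Δ = A_2−P = (8.5000, -5.5000) → ‖Δ‖ = √102.5000 = 10.1242
L_3: Δ = A_3−P = (-3.5000, -5.5000) → ‖Δ‖ = √42.5000 = 6.5192

(3.5355, 10.1242, 6.5192)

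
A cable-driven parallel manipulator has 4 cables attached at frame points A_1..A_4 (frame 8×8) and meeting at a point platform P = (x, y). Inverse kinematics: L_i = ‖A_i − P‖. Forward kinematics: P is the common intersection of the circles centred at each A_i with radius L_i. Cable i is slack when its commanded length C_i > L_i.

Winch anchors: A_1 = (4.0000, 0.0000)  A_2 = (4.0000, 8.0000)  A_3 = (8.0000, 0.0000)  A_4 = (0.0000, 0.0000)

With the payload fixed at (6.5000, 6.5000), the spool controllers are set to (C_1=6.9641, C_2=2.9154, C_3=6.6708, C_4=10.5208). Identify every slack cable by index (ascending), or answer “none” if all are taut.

4

cable 1: L_1 = ‖A_1−P‖ = 6.9642;  C_1 = 6.9641 → taut
cable 2: L_2 = ‖A_2−P‖ = 2.9155;  C_2 = 2.9154 → taut
cable 3: L_3 = ‖A_3−P‖ = 6.6708;  C_3 = 6.6708 → taut
cable 4: L_4 = ‖A_4−P‖ = 9.1924;  C_4 = 10.5208 → slack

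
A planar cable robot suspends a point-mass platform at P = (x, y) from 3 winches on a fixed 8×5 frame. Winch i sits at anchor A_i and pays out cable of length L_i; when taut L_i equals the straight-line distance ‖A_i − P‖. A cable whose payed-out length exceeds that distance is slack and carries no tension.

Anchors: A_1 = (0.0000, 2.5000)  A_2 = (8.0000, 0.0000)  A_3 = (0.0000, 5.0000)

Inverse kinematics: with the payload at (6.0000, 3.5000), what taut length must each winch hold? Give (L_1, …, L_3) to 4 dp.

L_1 = √((0.0000−6.0000)² + (2.5000−3.5000)²) = 6.0828
L_2 = √((8.0000−6.0000)² + (0.0000−3.5000)²) = 4.0311
L_3 = √((0.0000−6.0000)² + (5.0000−3.5000)²) = 6.1847

(6.0828, 4.0311, 6.1847)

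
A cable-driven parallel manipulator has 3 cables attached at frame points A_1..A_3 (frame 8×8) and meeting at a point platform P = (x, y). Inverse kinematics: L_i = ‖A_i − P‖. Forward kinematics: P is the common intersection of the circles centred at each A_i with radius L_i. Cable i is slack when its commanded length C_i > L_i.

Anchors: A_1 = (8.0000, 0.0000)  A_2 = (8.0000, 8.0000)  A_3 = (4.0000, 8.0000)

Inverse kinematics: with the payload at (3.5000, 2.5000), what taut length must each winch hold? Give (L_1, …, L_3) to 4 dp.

L_1 = √((8.0000−3.5000)² + (0.0000−2.5000)²) = 5.1478
L_2 = √((8.0000−3.5000)² + (8.0000−2.5000)²) = 7.1063
L_3 = √((4.0000−3.5000)² + (8.0000−2.5000)²) = 5.5227

(5.1478, 7.1063, 5.5227)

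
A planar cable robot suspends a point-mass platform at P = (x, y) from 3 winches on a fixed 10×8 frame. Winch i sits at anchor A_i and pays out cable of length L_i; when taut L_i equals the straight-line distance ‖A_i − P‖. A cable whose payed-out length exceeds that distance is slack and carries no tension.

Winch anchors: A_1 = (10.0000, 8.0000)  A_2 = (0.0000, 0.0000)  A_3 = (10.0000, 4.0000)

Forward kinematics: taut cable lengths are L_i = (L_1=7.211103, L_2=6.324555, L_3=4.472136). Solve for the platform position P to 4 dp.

expand ‖A_i−P‖²=L_i² and subtract eq 1 (c_i ≔ ‖A_i‖²−L_i²)
c_1 = 100.0000+64.0000−52.0000 = 112.0000
eq1−eq2 → [20.0000  16.0000]·P = 152.0000
eq1−eq3 → [0.0000  8.0000]·P = 16.0000
2×2 solve → P = (6.0000, 2.0000)

(6.0000, 2.0000)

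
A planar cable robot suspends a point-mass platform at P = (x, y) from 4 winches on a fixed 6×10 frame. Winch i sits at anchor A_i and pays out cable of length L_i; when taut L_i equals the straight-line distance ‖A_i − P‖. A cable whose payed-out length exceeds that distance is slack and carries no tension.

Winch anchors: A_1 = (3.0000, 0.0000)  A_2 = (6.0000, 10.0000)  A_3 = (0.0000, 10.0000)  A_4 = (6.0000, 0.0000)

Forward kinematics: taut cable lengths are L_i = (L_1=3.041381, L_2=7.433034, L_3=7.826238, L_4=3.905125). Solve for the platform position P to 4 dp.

(3.5000, 3.0000)

expand ‖A_i−P‖²=L_i² and subtract eq 1 (k_i ≔ ‖A_i‖²−L_i²)
k_1 = 9.0000+0.0000−9.2500 = -0.2500
eq1−eq2 → [-6.0000  -20.0000]·P = -81.0000
eq1−eq3 → [6.0000  -20.0000]·P = -39.0000
eq1−eq4 → [-6.0000  0.0000]·P = -21.0000
2×2 solve → P = (3.5000, 3.0000)
check cable 4: ‖A_4−P‖² = 15.2500 ≈ L_4² = 15.2500 ✓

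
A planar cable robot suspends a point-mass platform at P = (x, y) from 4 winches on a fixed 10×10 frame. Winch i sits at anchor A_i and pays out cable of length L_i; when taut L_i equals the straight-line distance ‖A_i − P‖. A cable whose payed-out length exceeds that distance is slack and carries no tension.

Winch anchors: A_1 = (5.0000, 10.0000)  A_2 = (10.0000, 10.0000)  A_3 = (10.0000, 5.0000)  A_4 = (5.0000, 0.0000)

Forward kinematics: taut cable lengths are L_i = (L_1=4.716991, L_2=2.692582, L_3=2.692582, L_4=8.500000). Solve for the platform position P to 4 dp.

circle eqns → linear via eq_j − eq_1; set c_j = A_j·A_j − L_j²
c_1 = 25.0000+100.0000−22.2500 = 102.7500
-10.0000·x + 0.0000·y = c_1−c_2 = -90.0000
-10.0000·x + 10.0000·y = c_1−c_3 = -15.0000
0.0000·x + 20.0000·y = c_1−c_4 = 150.0000
solve first two rows → x=9.0000, y=7.5000
check cable 4: ‖A_4−P‖² = 72.2500 ≈ L_4² = 72.2500 ✓

(9.0000, 7.5000)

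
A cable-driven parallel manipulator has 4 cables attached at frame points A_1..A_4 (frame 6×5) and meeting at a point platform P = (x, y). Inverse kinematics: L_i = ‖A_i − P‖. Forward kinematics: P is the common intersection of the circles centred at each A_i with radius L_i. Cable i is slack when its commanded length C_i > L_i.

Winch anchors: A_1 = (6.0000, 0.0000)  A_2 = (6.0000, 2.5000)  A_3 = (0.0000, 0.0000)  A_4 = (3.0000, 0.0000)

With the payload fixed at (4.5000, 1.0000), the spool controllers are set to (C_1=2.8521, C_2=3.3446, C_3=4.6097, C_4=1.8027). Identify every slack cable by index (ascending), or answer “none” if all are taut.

cable 1: √((1.5000)²+(-1.0000)²)=1.8028, C_1=2.8521: slack
cable 2: √((1.5000)²+(1.5000)²)=2.1213, C_2=3.3446: slack
cable 3: √((-4.5000)²+(-1.0000)²)=4.6098, C_3=4.6097: taut
cable 4: √((-1.5000)²+(-1.0000)²)=1.8028, C_4=1.8027: taut

1, 2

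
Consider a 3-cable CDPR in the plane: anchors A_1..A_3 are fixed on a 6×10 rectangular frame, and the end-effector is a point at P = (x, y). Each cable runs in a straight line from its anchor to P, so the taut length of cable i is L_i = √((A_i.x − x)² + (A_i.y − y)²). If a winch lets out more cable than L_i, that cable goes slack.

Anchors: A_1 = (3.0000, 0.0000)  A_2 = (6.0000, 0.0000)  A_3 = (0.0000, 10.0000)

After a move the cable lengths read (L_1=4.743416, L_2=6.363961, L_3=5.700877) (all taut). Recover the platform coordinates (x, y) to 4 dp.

each cable: (A_i−P)·(A_i−P) = L_i²; let q_i = ‖A_i‖²−L_i²
q_1 = 9.0000+0.0000−22.5000 = -13.5000
row 1: -6.0000x + 0.0000y = -9.0000  (q_2=-4.5000)
row 2: 6.0000x − 20.0000y = -81.0000  (q_3=67.5000)
Cramer on rows 1–2 → x = 1.5000, y = 4.5000

(1.5000, 4.5000)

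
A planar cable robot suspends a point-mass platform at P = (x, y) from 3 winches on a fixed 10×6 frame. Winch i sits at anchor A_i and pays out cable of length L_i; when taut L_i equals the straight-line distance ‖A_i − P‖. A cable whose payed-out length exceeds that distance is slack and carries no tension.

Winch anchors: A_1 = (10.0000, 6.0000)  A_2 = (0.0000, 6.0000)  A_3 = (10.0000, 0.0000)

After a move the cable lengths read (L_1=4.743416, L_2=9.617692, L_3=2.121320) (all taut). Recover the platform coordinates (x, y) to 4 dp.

circle eqns → linear via eq_j − eq_1; set c_j = A_j·A_j − L_j²
c_1 = 100.0000+36.0000−22.5000 = 113.5000
20.0000·x + 0.0000·y = c_1−c_2 = 170.0000
0.0000·x + 12.0000·y = c_1−c_3 = 18.0000
solve first two rows → x=8.5000, y=1.5000

(8.5000, 1.5000)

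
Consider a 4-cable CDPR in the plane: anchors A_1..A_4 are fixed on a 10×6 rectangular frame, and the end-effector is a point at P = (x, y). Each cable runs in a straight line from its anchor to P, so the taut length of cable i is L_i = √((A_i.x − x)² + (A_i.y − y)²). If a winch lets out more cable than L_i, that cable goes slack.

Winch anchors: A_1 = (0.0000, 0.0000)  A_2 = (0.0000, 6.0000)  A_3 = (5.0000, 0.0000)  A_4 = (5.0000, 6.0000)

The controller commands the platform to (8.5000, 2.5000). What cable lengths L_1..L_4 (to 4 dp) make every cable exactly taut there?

L_1 = √((0.0000−8.5000)² + (0.0000−2.5000)²) = 8.8600
L_2 = √((0.0000−8.5000)² + (6.0000−2.5000)²) = 9.1924
L_3 = √((5.0000−8.5000)² + (0.0000−2.5000)²) = 4.3012
L_4 = √((5.0000−8.5000)² + (6.0000−2.5000)²) = 4.9497

(8.8600, 9.1924, 4.3012, 4.9497)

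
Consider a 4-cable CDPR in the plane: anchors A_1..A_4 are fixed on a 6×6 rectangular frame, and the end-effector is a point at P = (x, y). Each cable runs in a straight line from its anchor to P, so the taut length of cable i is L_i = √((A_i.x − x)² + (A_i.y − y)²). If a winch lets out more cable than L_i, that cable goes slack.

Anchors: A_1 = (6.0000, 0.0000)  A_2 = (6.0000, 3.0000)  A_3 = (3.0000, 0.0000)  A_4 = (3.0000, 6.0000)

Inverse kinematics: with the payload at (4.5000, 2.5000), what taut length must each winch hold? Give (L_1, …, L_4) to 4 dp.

L_1: Δ = A_1−P = (1.5000, -2.5000) → ‖Δ‖ = √8.5000 = 2.9155
L_2: Δ = A_2−P = (1.5000, 0.5000) → ‖Δ‖ = √2.5000 = 1.5811
L_3: Δ = A_3−P = (-1.5000, -2.5000) → ‖Δ‖ = √8.5000 = 2.9155
L_4: Δ = A_4−P = (-1.5000, 3.5000) → ‖Δ‖ = √14.5000 = 3.8079

(2.9155, 1.5811, 2.9155, 3.8079)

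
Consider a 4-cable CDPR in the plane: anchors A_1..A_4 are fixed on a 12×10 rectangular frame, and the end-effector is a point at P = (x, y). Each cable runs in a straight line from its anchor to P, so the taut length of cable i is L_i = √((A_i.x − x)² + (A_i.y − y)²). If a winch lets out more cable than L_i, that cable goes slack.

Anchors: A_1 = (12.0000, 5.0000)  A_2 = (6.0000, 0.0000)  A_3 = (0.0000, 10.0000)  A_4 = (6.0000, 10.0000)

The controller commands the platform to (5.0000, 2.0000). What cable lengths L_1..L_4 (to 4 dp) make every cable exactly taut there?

(7.6158, 2.2361, 9.4340, 8.0623)

L_1 = √((12.0000−5.0000)² + (5.0000−2.0000)²) = 7.6158
L_2 = √((6.0000−5.0000)² + (0.0000−2.0000)²) = 2.2361
L_3 = √((0.0000−5.0000)² + (10.0000−2.0000)²) = 9.4340
L_4 = √((6.0000−5.0000)² + (10.0000−2.0000)²) = 8.0623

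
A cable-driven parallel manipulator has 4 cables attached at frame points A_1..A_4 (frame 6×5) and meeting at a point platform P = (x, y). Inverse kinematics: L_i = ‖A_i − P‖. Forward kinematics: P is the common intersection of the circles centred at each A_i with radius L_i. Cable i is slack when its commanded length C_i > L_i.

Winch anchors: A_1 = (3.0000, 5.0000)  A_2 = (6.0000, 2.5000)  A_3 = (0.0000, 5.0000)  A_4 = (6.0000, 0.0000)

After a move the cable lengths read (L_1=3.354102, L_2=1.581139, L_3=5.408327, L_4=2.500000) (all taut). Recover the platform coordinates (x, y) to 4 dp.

(4.5000, 2.0000)

circle eqns → linear via eq_j − eq_1; set c_j = A_j·A_j − L_j²
c_1 = 9.0000+25.0000−11.2500 = 22.7500
-6.0000·x + 5.0000·y = c_1−c_2 = -17.0000
6.0000·x + 0.0000·y = c_1−c_3 = 27.0000
-6.0000·x + 10.0000·y = c_1−c_4 = -7.0000
solve first two rows → x=4.5000, y=2.0000
check cable 4: ‖A_4−P‖² = 6.2500 ≈ L_4² = 6.2500 ✓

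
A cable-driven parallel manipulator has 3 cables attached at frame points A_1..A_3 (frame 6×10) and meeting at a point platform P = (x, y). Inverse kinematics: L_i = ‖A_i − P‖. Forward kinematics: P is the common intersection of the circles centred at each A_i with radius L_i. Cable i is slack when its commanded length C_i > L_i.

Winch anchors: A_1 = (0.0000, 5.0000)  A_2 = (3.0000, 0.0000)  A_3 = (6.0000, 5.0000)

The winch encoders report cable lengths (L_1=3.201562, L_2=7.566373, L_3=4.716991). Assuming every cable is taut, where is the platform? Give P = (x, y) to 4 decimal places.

each cable: (A_i−P)·(A_i−P) = L_i²; let k_i = ‖A_i‖²−L_i²
k_1 = 0.0000+25.0000−10.2500 = 14.7500
row 1: -6.0000x + 10.0000y = 63.0000  (k_2=-48.2500)
row 2: -12.0000x + 0.0000y = -24.0000  (k_3=38.7500)
Cramer on rows 1–2 → x = 2.0000, y = 7.5000

(2.0000, 7.5000)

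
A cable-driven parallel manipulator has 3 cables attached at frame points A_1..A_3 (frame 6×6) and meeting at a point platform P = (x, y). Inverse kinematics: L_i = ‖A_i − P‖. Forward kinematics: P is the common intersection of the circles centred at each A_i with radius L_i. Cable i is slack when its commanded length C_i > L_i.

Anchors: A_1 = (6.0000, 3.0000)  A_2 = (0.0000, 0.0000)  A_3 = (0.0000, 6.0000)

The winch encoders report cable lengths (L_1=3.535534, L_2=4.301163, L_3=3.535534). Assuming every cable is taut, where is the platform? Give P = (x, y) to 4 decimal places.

(2.5000, 3.5000)

each cable: (A_i−P)·(A_i−P) = L_i²; let c_i = ‖A_i‖²−L_i²
c_1 = 36.0000+9.0000−12.5000 = 32.5000
row 1: 12.0000x + 6.0000y = 51.0000  (c_2=-18.5000)
row 2: 12.0000x − 6.0000y = 9.0000  (c_3=23.5000)
Cramer on rows 1–2 → x = 2.5000, y = 3.5000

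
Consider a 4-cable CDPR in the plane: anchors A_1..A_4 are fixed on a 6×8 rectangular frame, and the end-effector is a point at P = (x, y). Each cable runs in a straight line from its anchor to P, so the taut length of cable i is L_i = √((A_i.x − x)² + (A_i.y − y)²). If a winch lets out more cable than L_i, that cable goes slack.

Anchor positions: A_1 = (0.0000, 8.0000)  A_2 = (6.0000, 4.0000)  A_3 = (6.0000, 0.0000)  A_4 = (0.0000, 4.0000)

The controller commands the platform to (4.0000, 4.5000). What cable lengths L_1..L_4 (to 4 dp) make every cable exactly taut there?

L_1: Δ = A_1−P = (-4.0000, 3.5000) → ‖Δ‖ = √28.2500 = 5.3151
L_2: Δ = A_2−P = (2.0000, -0.5000) → ‖Δ‖ = √4.2500 = 2.0616
L_3: Δ = A_3−P = (2.0000, -4.5000) → ‖Δ‖ = √24.2500 = 4.9244
L_4: Δ = A_4−P = (-4.0000, -0.5000) → ‖Δ‖ = √16.2500 = 4.0311

(5.3151, 2.0616, 4.9244, 4.0311)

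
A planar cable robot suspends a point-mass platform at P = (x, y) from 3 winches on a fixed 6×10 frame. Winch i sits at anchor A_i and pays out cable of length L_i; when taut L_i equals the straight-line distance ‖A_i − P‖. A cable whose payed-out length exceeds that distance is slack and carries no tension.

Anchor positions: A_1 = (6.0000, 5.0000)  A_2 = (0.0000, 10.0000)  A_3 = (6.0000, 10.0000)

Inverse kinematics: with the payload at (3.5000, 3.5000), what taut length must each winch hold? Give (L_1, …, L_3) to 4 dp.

(2.9155, 7.3824, 6.9642)

cable 1: Δx=2.5000, Δy=1.5000; L_1 = √(Δx²+Δy²) = 2.9155
cable 2: Δx=-3.5000, Δy=6.5000; L_2 = √(Δx²+Δy²) = 7.3824
cable 3: Δx=2.5000, Δy=6.5000; L_3 = √(Δx²+Δy²) = 6.9642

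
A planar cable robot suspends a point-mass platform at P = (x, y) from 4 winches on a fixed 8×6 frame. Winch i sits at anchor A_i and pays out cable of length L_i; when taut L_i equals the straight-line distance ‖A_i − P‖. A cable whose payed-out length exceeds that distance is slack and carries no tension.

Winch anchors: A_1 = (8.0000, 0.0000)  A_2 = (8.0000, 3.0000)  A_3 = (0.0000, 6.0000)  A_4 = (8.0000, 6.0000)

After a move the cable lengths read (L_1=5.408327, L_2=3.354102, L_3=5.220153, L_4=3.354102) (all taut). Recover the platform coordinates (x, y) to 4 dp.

(5.0000, 4.5000)

each cable: (A_i−P)·(A_i−P) = L_i²; let k_i = ‖A_i‖²−L_i²
k_1 = 64.0000+0.0000−29.2500 = 34.7500
row 1: 0.0000x − 6.0000y = -27.0000  (k_2=61.7500)
row 2: 16.0000x − 12.0000y = 26.0000  (k_3=8.7500)
row 3: 0.0000x − 12.0000y = -54.0000  (k_4=88.7500)
Cramer on rows 1–2 → x = 5.0000, y = 4.5000
check cable 4: ‖A_4−P‖² = 11.2500 ≈ L_4² = 11.2500 ✓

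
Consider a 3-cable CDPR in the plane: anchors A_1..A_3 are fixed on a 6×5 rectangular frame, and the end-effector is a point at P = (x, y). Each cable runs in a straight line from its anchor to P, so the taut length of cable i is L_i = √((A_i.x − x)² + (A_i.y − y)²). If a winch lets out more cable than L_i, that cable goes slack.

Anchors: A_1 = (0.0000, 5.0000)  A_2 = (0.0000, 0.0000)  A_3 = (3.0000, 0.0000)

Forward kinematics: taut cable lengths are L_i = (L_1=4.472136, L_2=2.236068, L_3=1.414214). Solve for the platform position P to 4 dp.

each cable: (A_i−P)·(A_i−P) = L_i²; let q_i = ‖A_i‖²−L_i²
q_1 = 0.0000+25.0000−20.0000 = 5.0000
row 1: 0.0000x + 10.0000y = 10.0000  (q_2=-5.0000)
row 2: -6.0000x + 10.0000y = -2.0000  (q_3=7.0000)
Cramer on rows 1–2 → x = 2.0000, y = 1.0000

(2.0000, 1.0000)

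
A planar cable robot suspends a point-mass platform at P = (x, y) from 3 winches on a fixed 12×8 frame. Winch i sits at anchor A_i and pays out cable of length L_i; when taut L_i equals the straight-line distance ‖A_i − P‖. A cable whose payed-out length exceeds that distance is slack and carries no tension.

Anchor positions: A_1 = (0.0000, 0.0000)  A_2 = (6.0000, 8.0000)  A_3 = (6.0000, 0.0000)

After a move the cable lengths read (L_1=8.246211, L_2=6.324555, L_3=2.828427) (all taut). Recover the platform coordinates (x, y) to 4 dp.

(8.0000, 2.0000)

circle eqns → linear via eq_j − eq_1; set q_j = A_j·A_j − L_j²
q_1 = 0.0000+0.0000−68.0000 = -68.0000
-12.0000·x − 16.0000·y = q_1−q_2 = -128.0000
-12.0000·x + 0.0000·y = q_1−q_3 = -96.0000
solve first two rows → x=8.0000, y=2.0000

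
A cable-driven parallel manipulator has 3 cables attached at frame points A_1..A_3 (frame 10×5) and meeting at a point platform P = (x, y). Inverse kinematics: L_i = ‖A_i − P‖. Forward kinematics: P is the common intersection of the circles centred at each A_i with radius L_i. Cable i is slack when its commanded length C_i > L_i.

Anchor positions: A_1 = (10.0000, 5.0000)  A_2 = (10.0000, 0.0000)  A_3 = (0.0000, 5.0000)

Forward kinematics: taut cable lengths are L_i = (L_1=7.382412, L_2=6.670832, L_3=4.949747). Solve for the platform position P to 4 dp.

(3.5000, 1.5000)

each cable: (A_i−P)·(A_i−P) = L_i²; let c_i = ‖A_i‖²−L_i²
c_1 = 100.0000+25.0000−54.5000 = 70.5000
row 1: 0.0000x + 10.0000y = 15.0000  (c_2=55.5000)
row 2: 20.0000x + 0.0000y = 70.0000  (c_3=0.5000)
Cramer on rows 1–2 → x = 3.5000, y = 1.5000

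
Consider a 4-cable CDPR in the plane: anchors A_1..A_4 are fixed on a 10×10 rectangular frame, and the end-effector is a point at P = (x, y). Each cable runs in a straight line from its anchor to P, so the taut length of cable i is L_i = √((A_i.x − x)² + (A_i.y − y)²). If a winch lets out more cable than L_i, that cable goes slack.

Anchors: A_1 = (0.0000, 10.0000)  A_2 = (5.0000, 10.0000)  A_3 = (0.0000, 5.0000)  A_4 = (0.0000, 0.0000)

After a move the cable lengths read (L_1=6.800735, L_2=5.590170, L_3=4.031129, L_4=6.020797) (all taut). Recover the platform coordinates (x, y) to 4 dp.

(4.0000, 4.5000)

expand ‖A_i−P‖²=L_i² and subtract eq 1 (c_i ≔ ‖A_i‖²−L_i²)
c_1 = 0.0000+100.0000−46.2500 = 53.7500
eq1−eq2 → [-10.0000  0.0000]·P = -40.0000
eq1−eq3 → [0.0000  10.0000]·P = 45.0000
eq1−eq4 → [0.0000  20.0000]·P = 90.0000
2×2 solve → P = (4.0000, 4.5000)
check cable 4: ‖A_4−P‖² = 36.2500 ≈ L_4² = 36.2500 ✓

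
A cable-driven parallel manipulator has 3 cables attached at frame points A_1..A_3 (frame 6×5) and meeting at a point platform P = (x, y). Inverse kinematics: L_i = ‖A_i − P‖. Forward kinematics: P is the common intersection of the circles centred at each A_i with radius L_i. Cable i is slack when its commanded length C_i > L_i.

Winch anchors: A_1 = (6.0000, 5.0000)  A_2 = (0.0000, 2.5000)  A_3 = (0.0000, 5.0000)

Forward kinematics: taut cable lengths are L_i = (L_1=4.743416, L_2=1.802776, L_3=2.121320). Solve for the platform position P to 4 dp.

expand ‖A_i−P‖²=L_i² and subtract eq 1 (k_i ≔ ‖A_i‖²−L_i²)
k_1 = 36.0000+25.0000−22.5000 = 38.5000
eq1−eq2 → [12.0000  5.0000]·P = 35.5000
eq1−eq3 → [12.0000  0.0000]·P = 18.0000
2×2 solve → P = (1.5000, 3.5000)

(1.5000, 3.5000)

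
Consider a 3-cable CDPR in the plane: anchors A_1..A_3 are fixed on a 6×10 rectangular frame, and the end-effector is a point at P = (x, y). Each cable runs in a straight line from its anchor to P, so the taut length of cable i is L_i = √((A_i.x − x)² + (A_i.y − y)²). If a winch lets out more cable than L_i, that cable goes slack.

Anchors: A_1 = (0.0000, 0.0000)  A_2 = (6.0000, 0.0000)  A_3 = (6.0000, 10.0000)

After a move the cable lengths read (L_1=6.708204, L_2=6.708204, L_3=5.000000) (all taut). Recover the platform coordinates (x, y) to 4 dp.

(3.0000, 6.0000)

circle eqns → linear via eq_j − eq_1; set c_j = A_j·A_j − L_j²
c_1 = 0.0000+0.0000−45.0000 = -45.0000
-12.0000·x + 0.0000·y = c_1−c_2 = -36.0000
-12.0000·x − 20.0000·y = c_1−c_3 = -156.0000
solve first two rows → x=3.0000, y=6.0000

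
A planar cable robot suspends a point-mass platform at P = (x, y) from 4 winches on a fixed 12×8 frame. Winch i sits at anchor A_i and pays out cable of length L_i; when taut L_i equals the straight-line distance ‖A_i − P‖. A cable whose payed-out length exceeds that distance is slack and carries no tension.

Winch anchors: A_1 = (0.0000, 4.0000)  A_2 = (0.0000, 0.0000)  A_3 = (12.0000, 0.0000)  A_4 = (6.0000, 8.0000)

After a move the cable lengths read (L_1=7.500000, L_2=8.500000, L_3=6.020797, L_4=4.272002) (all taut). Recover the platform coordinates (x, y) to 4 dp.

each cable: (A_i−P)·(A_i−P) = L_i²; let q_i = ‖A_i‖²−L_i²
q_1 = 0.0000+16.0000−56.2500 = -40.2500
row 1: 0.0000x + 8.0000y = 32.0000  (q_2=-72.2500)
row 2: -24.0000x + 8.0000y = -148.0000  (q_3=107.7500)
row 3: -12.0000x − 8.0000y = -122.0000  (q_4=81.7500)
Cramer on rows 1–2 → x = 7.5000, y = 4.0000
check cable 4: ‖A_4−P‖² = 18.2500 ≈ L_4² = 18.2500 ✓

(7.5000, 4.0000)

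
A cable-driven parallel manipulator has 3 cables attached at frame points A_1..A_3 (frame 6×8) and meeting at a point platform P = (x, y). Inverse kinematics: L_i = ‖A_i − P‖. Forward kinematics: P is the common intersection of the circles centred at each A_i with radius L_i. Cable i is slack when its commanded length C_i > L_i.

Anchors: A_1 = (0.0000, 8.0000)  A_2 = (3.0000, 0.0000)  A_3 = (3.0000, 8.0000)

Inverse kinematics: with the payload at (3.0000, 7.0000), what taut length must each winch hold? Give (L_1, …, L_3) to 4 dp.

(3.1623, 7.0000, 1.0000)

cable 1: Δx=-3.0000, Δy=1.0000; L_1 = √(Δx²+Δy²) = 3.1623
cable 2: Δx=0.0000, Δy=-7.0000; L_2 = √(Δx²+Δy²) = 7.0000
cable 3: Δx=0.0000, Δy=1.0000; L_3 = √(Δx²+Δy²) = 1.0000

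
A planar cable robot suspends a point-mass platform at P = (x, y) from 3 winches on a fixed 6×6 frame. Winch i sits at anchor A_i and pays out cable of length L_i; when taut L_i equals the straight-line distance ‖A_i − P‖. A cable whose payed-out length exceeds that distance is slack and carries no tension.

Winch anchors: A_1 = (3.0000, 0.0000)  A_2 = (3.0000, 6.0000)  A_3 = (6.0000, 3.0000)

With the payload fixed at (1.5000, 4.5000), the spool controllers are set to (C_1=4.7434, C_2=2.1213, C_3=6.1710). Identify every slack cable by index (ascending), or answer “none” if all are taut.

cable 1: √((1.5000)²+(-4.5000)²)=4.7434, C_1=4.7434: taut
cable 2: √((1.5000)²+(1.5000)²)=2.1213, C_2=2.1213: taut
cable 3: √((4.5000)²+(-1.5000)²)=4.7434, C_3=6.1710: slack

3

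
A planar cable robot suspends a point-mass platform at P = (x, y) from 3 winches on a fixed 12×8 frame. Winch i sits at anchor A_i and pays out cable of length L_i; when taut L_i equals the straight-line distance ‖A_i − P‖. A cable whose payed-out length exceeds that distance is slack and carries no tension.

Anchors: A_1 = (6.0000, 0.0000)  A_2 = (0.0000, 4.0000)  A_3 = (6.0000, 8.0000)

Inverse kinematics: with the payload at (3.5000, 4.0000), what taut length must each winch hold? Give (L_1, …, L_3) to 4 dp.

cable 1: Δx=2.5000, Δy=-4.0000; L_1 = √(Δx²+Δy²) = 4.7170
cable 2: Δx=-3.5000, Δy=0.0000; L_2 = √(Δx²+Δy²) = 3.5000
cable 3: Δx=2.5000, Δy=4.0000; L_3 = √(Δx²+Δy²) = 4.7170

(4.7170, 3.5000, 4.7170)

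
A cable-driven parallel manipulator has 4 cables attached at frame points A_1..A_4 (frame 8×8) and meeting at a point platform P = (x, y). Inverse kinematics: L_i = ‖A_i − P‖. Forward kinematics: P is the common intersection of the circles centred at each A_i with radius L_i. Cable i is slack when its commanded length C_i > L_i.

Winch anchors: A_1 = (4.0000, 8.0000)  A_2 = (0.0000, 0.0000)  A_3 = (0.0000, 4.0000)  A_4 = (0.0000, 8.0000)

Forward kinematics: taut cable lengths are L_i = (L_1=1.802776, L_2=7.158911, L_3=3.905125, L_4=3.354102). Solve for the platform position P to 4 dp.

(3.0000, 6.5000)

each cable: (A_i−P)·(A_i−P) = L_i²; let c_i = ‖A_i‖²−L_i²
c_1 = 16.0000+64.0000−3.2500 = 76.7500
row 1: 8.0000x + 16.0000y = 128.0000  (c_2=-51.2500)
row 2: 8.0000x + 8.0000y = 76.0000  (c_3=0.7500)
row 3: 8.0000x + 0.0000y = 24.0000  (c_4=52.7500)
Cramer on rows 1–2 → x = 3.0000, y = 6.5000
check cable 4: ‖A_4−P‖² = 11.2500 ≈ L_4² = 11.2500 ✓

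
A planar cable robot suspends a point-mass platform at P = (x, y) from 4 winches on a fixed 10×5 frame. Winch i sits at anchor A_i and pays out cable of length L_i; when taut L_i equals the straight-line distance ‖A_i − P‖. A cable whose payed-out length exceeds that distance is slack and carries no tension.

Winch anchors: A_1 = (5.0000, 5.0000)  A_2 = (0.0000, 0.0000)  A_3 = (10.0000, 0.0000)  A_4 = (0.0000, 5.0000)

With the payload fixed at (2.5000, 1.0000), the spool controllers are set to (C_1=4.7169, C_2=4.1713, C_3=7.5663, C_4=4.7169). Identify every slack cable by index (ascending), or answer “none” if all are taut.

2

cable 1: L_1 = ‖A_1−P‖ = 4.7170;  C_1 = 4.7169 → taut
cable 2: L_2 = ‖A_2−P‖ = 2.6926;  C_2 = 4.1713 → slack
cable 3: L_3 = ‖A_3−P‖ = 7.5664;  C_3 = 7.5663 → taut
cable 4: L_4 = ‖A_4−P‖ = 4.7170;  C_4 = 4.7169 → taut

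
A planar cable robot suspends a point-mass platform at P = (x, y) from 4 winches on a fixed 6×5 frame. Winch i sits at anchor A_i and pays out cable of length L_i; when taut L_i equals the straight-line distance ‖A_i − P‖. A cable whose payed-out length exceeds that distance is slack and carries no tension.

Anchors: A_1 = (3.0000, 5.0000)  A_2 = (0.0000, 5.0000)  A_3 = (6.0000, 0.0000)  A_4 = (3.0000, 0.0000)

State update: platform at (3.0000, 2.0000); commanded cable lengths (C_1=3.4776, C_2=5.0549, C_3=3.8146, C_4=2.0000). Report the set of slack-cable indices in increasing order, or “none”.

cable 1: L_1 = ‖A_1−P‖ = 3.0000;  C_1 = 3.4776 → slack
cable 2: L_2 = ‖A_2−P‖ = 4.2426;  C_2 = 5.0549 → slack
cable 3: L_3 = ‖A_3−P‖ = 3.6056;  C_3 = 3.8146 → slack
cable 4: L_4 = ‖A_4−P‖ = 2.0000;  C_4 = 2.0000 → taut

1, 2, 3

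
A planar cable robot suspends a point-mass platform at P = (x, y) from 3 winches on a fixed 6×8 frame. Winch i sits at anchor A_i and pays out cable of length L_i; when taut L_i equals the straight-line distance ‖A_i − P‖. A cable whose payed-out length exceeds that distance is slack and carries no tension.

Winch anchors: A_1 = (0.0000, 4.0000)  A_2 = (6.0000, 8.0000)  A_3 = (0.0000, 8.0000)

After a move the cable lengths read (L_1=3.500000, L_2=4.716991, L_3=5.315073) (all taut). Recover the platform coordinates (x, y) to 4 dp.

circle eqns → linear via eq_j − eq_1; set k_j = A_j·A_j − L_j²
k_1 = 0.0000+16.0000−12.2500 = 3.7500
-12.0000·x − 8.0000·y = k_1−k_2 = -74.0000
0.0000·x − 8.0000·y = k_1−k_3 = -32.0000
solve first two rows → x=3.5000, y=4.0000

(3.5000, 4.0000)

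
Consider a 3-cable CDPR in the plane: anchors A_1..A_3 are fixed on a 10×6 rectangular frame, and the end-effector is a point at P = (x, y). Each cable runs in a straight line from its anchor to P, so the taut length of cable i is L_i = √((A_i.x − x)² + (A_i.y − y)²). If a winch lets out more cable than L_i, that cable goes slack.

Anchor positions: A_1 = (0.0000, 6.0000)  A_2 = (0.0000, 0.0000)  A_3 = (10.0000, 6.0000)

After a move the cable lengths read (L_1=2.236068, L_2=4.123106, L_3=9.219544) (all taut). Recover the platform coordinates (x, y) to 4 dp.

(1.0000, 4.0000)

each cable: (A_i−P)·(A_i−P) = L_i²; let c_i = ‖A_i‖²−L_i²
c_1 = 0.0000+36.0000−5.0000 = 31.0000
row 1: 0.0000x + 12.0000y = 48.0000  (c_2=-17.0000)
row 2: -20.0000x + 0.0000y = -20.0000  (c_3=51.0000)
Cramer on rows 1–2 → x = 1.0000, y = 4.0000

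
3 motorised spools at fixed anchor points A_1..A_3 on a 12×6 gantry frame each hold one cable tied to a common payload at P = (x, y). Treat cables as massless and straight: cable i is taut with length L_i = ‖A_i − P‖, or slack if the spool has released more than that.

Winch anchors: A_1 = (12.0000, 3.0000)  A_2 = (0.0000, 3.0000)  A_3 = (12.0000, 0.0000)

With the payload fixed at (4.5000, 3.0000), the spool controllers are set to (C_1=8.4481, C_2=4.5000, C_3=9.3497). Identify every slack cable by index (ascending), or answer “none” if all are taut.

1, 3

cable 1: L_1 = ‖A_1−P‖ = 7.5000;  C_1 = 8.4481 → slack
cable 2: L_2 = ‖A_2−P‖ = 4.5000;  C_2 = 4.5000 → taut
cable 3: L_3 = ‖A_3−P‖ = 8.0777;  C_3 = 9.3497 → slack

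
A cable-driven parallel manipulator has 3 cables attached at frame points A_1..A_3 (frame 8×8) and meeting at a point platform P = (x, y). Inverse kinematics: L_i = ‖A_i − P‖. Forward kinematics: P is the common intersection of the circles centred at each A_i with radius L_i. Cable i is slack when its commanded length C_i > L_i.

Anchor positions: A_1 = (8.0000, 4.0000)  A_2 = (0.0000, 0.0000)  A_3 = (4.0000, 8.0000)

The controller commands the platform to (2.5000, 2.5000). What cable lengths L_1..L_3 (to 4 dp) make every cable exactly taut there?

L_1 = √((8.0000−2.5000)² + (4.0000−2.5000)²) = 5.7009
L_2 = √((0.0000−2.5000)² + (0.0000−2.5000)²) = 3.5355
L_3 = √((4.0000−2.5000)² + (8.0000−2.5000)²) = 5.7009

(5.7009, 3.5355, 5.7009)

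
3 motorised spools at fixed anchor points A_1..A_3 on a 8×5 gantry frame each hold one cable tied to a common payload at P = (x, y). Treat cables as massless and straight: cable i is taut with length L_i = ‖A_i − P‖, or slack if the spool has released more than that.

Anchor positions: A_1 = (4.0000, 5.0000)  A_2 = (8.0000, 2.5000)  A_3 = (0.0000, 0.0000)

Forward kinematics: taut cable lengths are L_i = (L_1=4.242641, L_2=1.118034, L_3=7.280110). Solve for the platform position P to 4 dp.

(7.0000, 2.0000)

each cable: (A_i−P)·(A_i−P) = L_i²; let k_i = ‖A_i‖²−L_i²
k_1 = 16.0000+25.0000−18.0000 = 23.0000
row 1: -8.0000x + 5.0000y = -46.0000  (k_2=69.0000)
row 2: 8.0000x + 10.0000y = 76.0000  (k_3=-53.0000)
Cramer on rows 1–2 → x = 7.0000, y = 2.0000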